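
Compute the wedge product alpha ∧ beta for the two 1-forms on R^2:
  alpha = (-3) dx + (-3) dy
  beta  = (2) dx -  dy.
alpha ∧ beta = (9) dx ∧ dy

Distribute the wedge, using dx_i ∧ dx_j = -dx_j ∧ dx_i and dx_i ∧ dx_i = 0. For each pair (i, j) with i < j, the coefficient of dx_i ∧ dx_j in alpha ∧ beta is (alpha_i * beta_j - alpha_j * beta_i). Collecting: alpha ∧ beta = (9) dx ∧ dy.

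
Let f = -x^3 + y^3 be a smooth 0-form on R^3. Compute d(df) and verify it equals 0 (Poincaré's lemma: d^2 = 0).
d(df) = 0

Step 1: df = sum_i (∂f/∂x_i) dx_i = (-3*x^2) dx + (3*y^2) dy + (0) dz.
Step 2: Apply d again. Using the 1-form formula, the coefficient of dx ∧ dy in d(df) is ∂^2 f/∂x ∂y - ∂^2 f/∂y ∂x = (0) - (0) = 0 (equality of mixed partials for smooth f).
Similarly for dx ∧ dz and dy ∧ dz — all coefficients vanish. So d(df) = 0.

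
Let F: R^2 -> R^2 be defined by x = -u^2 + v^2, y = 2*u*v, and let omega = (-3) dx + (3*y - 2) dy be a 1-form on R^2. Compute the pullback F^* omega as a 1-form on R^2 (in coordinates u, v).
F^* omega = (12*u*v^2 + 6*u - 4*v) du + (12*u^2*v - 4*u - 6*v) dv

Using F^*(f dg) = (f ∘ F) d(g ∘ F), substitute each coordinate x_i by F_i(u, v) in f_i, and replace dx_i by d F_i = (∂F_i/∂u) du + (∂F_i/∂v) dv.
  For the x component: f_1(F) = -3; d F_1 = (-2*u) du + (2*v) dv
  For the y component: f_2(F) = 6*u*v - 2; d F_2 = (2*v) du + (2*u) dv
Combining and collecting du, dv coefficients:
  coeff of du: 12*u*v^2 + 6*u - 4*v
  coeff of dv: 12*u^2*v - 4*u - 6*v
F^* omega = (12*u*v^2 + 6*u - 4*v) du + (12*u^2*v - 4*u - 6*v) dv.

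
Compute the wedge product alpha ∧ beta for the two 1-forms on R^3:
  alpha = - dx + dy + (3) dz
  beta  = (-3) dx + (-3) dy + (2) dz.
alpha ∧ beta = (6) dx ∧ dy + (7) dx ∧ dz + (11) dy ∧ dz

Distribute the wedge, using dx_i ∧ dx_j = -dx_j ∧ dx_i and dx_i ∧ dx_i = 0. For each pair (i, j) with i < j, the coefficient of dx_i ∧ dx_j in alpha ∧ beta is (alpha_i * beta_j - alpha_j * beta_i). Collecting: alpha ∧ beta = (6) dx ∧ dy + (7) dx ∧ dz + (11) dy ∧ dz.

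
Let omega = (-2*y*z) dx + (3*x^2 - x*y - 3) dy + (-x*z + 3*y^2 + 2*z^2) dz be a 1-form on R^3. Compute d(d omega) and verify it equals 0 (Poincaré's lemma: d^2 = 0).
d(d omega) = 0

Step 1: d omega = sum_{i<j} (∂f_j/∂x_i - ∂f_i/∂x_j) dx_i ∧ dx_j:
  coeff of dx ∧ dy: 6*x - y + 2*z
  coeff of dx ∧ dz: 2*y - z
  coeff of dy ∧ dz: 6*y
Step 2: Apply d again to each 2-form coefficient. The only possible 3-form in R^3 is dx ∧ dy ∧ dz, with coefficient
  ∂(coeff of dy∧dz)/∂x - ∂(coeff of dx∧dz)/∂y + ∂(coeff of dx∧dy)/∂z
  = ∂/∂x (6*y) - ∂/∂y (2*y - z) + ∂/∂z (6*x - y + 2*z).
Each of these terms simplifies to sums of mixed partials that cancel in pairs. The result is 0 (by equality of mixed partials for smooth functions — Schwarz / Clairaut).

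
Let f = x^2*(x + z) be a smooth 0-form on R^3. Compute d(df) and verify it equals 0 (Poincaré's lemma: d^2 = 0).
d(df) = 0

Step 1: df = sum_i (∂f/∂x_i) dx_i = (x*(3*x + 2*z)) dx + (0) dy + (x^2) dz.
Step 2: Apply d again. Using the 1-form formula, the coefficient of dx ∧ dy in d(df) is ∂^2 f/∂x ∂y - ∂^2 f/∂y ∂x = (0) - (0) = 0 (equality of mixed partials for smooth f).
Similarly for dx ∧ dz and dy ∧ dz — all coefficients vanish. So d(df) = 0.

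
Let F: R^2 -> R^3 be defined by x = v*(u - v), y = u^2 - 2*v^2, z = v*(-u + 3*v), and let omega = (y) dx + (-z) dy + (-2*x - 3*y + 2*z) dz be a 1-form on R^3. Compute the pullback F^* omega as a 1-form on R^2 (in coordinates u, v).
F^* omega = (2*v*(3*u^2 - u*v - 8*v^2)) du + (4*u^3 - 16*u^2*v - 44*u*v^2 + 100*v^3) dv

Using F^*(f dg) = (f ∘ F) d(g ∘ F), substitute each coordinate x_i by F_i(u, v) in f_i, and replace dx_i by d F_i = (∂F_i/∂u) du + (∂F_i/∂v) dv.
  For the x component: f_1(F) = u^2 - 2*v^2; d F_1 = (v) du + (u - 2*v) dv
  For the y component: f_2(F) = v*(u - 3*v); d F_2 = (2*u) du + (-4*v) dv
  For the z component: f_3(F) = -3*u^2 - 4*u*v + 14*v^2; d F_3 = (-v) du + (-u + 6*v) dv
Combining and collecting du, dv coefficients:
  coeff of du: 2*v*(3*u^2 - u*v - 8*v^2)
  coeff of dv: 4*u^3 - 16*u^2*v - 44*u*v^2 + 100*v^3
F^* omega = (2*v*(3*u^2 - u*v - 8*v^2)) du + (4*u^3 - 16*u^2*v - 44*u*v^2 + 100*v^3) dv.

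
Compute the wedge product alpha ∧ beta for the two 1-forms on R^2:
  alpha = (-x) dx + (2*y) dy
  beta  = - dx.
alpha ∧ beta = (2*y) dx ∧ dy

Distribute the wedge, using dx_i ∧ dx_j = -dx_j ∧ dx_i and dx_i ∧ dx_i = 0. For each pair (i, j) with i < j, the coefficient of dx_i ∧ dx_j in alpha ∧ beta is (alpha_i * beta_j - alpha_j * beta_i). Collecting: alpha ∧ beta = (2*y) dx ∧ dy.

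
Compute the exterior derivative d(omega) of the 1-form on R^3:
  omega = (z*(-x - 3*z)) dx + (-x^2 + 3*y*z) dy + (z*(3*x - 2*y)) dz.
d(omega) = (-2*x) dx ∧ dy + (x + 9*z) dx ∧ dz + (-3*y - 2*z) dy ∧ dz

For a 1-form omega = sum_i f_i dx_i, the exterior derivative is
  d(omega) = sum_{i < j} (∂f_j/∂x_i - ∂f_i/∂x_j) dx_i ∧ dx_j.
  coefficient of dx ∧ dy: ∂f_2/∂x - ∂f_1/∂y = ∂(-x^2 + 3*y*z)/∂x - ∂(z*(-x - 3*z))/∂y = -2*x
  coefficient of dx ∧ dz: ∂f_3/∂x - ∂f_1/∂z = ∂(z*(3*x - 2*y))/∂x - ∂(z*(-x - 3*z))/∂z = x + 9*z
  coefficient of dy ∧ dz: ∂f_3/∂y - ∂f_2/∂z = ∂(z*(3*x - 2*y))/∂y - ∂(-x^2 + 3*y*z)/∂z = -3*y - 2*z
Assembling: d(omega) = (-2*x) dx ∧ dy + (x + 9*z) dx ∧ dz + (-3*y - 2*z) dy ∧ dz.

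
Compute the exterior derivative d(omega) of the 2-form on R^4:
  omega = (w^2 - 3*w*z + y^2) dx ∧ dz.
d(omega) = (-2*y) dx ∧ dy ∧ dz + (2*w - 3*z) dx ∧ dz ∧ dw

For a 2-form omega = sum_{i<j} g_{ij} dx_i ∧ dx_j, the exterior derivative is
  d(omega) = sum_{i<j} d(g_{ij}) ∧ dx_i ∧ dx_j = sum_{i<j, k} (∂g_{ij}/∂x_k) dx_k ∧ dx_i ∧ dx_j.
Expand each term, using dx_k ∧ dx_i ∧ dx_j = sgn(permutation) dx_{(a)} ∧ dx_{(b)} ∧ dx_{(c)} with (a < b < c) sorted:
  d(w^2 - 3*w*z + y^2) includes (∂/∂y)(w^2 - 3*w*z + y^2) dy = (2*y) dy, which multiplied by dx ∧ dz gives (-2*y) dx ∧ dy ∧ dz
  d(w^2 - 3*w*z + y^2) includes (∂/∂w)(w^2 - 3*w*z + y^2) dw = (2*w - 3*z) dw, which multiplied by dx ∧ dz gives (2*w - 3*z) dx ∧ dz ∧ dw
Collecting like 3-forms: d(omega) = (-2*y) dx ∧ dy ∧ dz + (2*w - 3*z) dx ∧ dz ∧ dw.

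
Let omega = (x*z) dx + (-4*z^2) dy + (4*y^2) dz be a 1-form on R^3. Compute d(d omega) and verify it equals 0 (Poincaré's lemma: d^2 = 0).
d(d omega) = 0

Step 1: d omega = sum_{i<j} (∂f_j/∂x_i - ∂f_i/∂x_j) dx_i ∧ dx_j:
  coeff of dx ∧ dy: 0
  coeff of dx ∧ dz: -x
  coeff of dy ∧ dz: 8*y + 8*z
Step 2: Apply d again to each 2-form coefficient. The only possible 3-form in R^3 is dx ∧ dy ∧ dz, with coefficient
  ∂(coeff of dy∧dz)/∂x - ∂(coeff of dx∧dz)/∂y + ∂(coeff of dx∧dy)/∂z
  = ∂/∂x (8*y + 8*z) - ∂/∂y (-x) + ∂/∂z (0).
Each of these terms simplifies to sums of mixed partials that cancel in pairs. The result is 0 (by equality of mixed partials for smooth functions — Schwarz / Clairaut).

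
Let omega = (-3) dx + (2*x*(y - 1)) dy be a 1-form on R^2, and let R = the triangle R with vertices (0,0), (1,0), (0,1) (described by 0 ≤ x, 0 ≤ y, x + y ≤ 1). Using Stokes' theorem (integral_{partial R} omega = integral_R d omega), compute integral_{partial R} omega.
integral_(partial R) omega = -2/3

Stokes: integral_partial_R omega = integral_R d omega with d omega = (∂Q/∂x - ∂P/∂y) dx ∧ dy.
  ∂Q/∂x = 2*y - 2
  ∂P/∂y = 0
  integrand = ∂Q/∂x - ∂P/∂y = 2*y - 2.
Integrating over R: integral_0^1 integral_0^{1-x} (2*y - 2) dy dx = -2/3.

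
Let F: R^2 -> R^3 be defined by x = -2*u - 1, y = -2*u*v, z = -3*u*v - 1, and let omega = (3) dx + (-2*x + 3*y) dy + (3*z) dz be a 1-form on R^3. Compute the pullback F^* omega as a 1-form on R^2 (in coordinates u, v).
F^* omega = (39*u*v^2 - 8*u*v + 5*v - 6) du + (u*(39*u*v - 8*u + 5)) dv

Using F^*(f dg) = (f ∘ F) d(g ∘ F), substitute each coordinate x_i by F_i(u, v) in f_i, and replace dx_i by d F_i = (∂F_i/∂u) du + (∂F_i/∂v) dv.
  For the x component: f_1(F) = 3; d F_1 = (-2) du + (0) dv
  For the y component: f_2(F) = -6*u*v + 4*u + 2; d F_2 = (-2*v) du + (-2*u) dv
  For the z component: f_3(F) = -9*u*v - 3; d F_3 = (-3*v) du + (-3*u) dv
Combining and collecting du, dv coefficients:
  coeff of du: 39*u*v^2 - 8*u*v + 5*v - 6
  coeff of dv: u*(39*u*v - 8*u + 5)
F^* omega = (39*u*v^2 - 8*u*v + 5*v - 6) du + (u*(39*u*v - 8*u + 5)) dv.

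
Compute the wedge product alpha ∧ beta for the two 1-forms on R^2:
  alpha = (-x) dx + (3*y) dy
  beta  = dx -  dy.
alpha ∧ beta = (x - 3*y) dx ∧ dy

Distribute the wedge, using dx_i ∧ dx_j = -dx_j ∧ dx_i and dx_i ∧ dx_i = 0. For each pair (i, j) with i < j, the coefficient of dx_i ∧ dx_j in alpha ∧ beta is (alpha_i * beta_j - alpha_j * beta_i). Collecting: alpha ∧ beta = (x - 3*y) dx ∧ dy.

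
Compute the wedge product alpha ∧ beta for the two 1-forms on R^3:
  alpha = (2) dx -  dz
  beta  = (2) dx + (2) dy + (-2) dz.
alpha ∧ beta = (4) dx ∧ dy + (-2) dx ∧ dz + (2) dy ∧ dz

Distribute the wedge, using dx_i ∧ dx_j = -dx_j ∧ dx_i and dx_i ∧ dx_i = 0. For each pair (i, j) with i < j, the coefficient of dx_i ∧ dx_j in alpha ∧ beta is (alpha_i * beta_j - alpha_j * beta_i). Collecting: alpha ∧ beta = (4) dx ∧ dy + (-2) dx ∧ dz + (2) dy ∧ dz.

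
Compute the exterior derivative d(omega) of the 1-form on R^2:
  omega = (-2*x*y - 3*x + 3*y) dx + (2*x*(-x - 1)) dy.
d(omega) = (-2*x - 5) dx ∧ dy

For a 1-form omega = sum_i f_i dx_i, the exterior derivative is
  d(omega) = sum_{i < j} (∂f_j/∂x_i - ∂f_i/∂x_j) dx_i ∧ dx_j.
  coefficient of dx ∧ dy: ∂f_2/∂x - ∂f_1/∂y = ∂(2*x*(-x - 1))/∂x - ∂(-2*x*y - 3*x + 3*y)/∂y = -2*x - 5
Assembling: d(omega) = (-2*x - 5) dx ∧ dy.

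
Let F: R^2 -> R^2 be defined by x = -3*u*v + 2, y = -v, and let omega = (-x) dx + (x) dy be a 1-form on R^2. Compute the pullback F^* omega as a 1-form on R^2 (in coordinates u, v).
F^* omega = (3*v*(-3*u*v + 2)) du + (-9*u^2*v + 3*u*v + 6*u - 2) dv

Using F^*(f dg) = (f ∘ F) d(g ∘ F), substitute each coordinate x_i by F_i(u, v) in f_i, and replace dx_i by d F_i = (∂F_i/∂u) du + (∂F_i/∂v) dv.
  For the x component: f_1(F) = 3*u*v - 2; d F_1 = (-3*v) du + (-3*u) dv
  For the y component: f_2(F) = -3*u*v + 2; d F_2 = (0) du + (-1) dv
Combining and collecting du, dv coefficients:
  coeff of du: 3*v*(-3*u*v + 2)
  coeff of dv: -9*u^2*v + 3*u*v + 6*u - 2
F^* omega = (3*v*(-3*u*v + 2)) du + (-9*u^2*v + 3*u*v + 6*u - 2) dv.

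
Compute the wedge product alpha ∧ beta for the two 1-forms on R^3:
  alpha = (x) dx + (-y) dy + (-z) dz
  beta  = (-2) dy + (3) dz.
alpha ∧ beta = (-2*x) dx ∧ dy + (3*x) dx ∧ dz + (-3*y - 2*z) dy ∧ dz

Distribute the wedge, using dx_i ∧ dx_j = -dx_j ∧ dx_i and dx_i ∧ dx_i = 0. For each pair (i, j) with i < j, the coefficient of dx_i ∧ dx_j in alpha ∧ beta is (alpha_i * beta_j - alpha_j * beta_i). Collecting: alpha ∧ beta = (-2*x) dx ∧ dy + (3*x) dx ∧ dz + (-3*y - 2*z) dy ∧ dz.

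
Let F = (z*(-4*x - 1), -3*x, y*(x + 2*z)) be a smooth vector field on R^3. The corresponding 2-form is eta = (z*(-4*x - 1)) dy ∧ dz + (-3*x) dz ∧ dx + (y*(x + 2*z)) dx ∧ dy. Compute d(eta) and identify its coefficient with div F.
d(eta) = (2*y - 4*z) dx ∧ dy ∧ dz; div F = 2*y - 4*z

For a 2-form in R^3 of the form above, applying d gives a 3-form with coefficient ∂P/∂x + ∂Q/∂y + ∂R/∂z:
  ∂P/∂x = -4*z
  ∂Q/∂y = 0
  ∂R/∂z = 2*y
Sum = 2*y - 4*z, which is exactly div F.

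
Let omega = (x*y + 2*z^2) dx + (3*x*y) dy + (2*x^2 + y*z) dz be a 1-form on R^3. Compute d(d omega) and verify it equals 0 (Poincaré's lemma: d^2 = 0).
d(d omega) = 0

Step 1: d omega = sum_{i<j} (∂f_j/∂x_i - ∂f_i/∂x_j) dx_i ∧ dx_j:
  coeff of dx ∧ dy: -x + 3*y
  coeff of dx ∧ dz: 4*x - 4*z
  coeff of dy ∧ dz: z
Step 2: Apply d again to each 2-form coefficient. The only possible 3-form in R^3 is dx ∧ dy ∧ dz, with coefficient
  ∂(coeff of dy∧dz)/∂x - ∂(coeff of dx∧dz)/∂y + ∂(coeff of dx∧dy)/∂z
  = ∂/∂x (z) - ∂/∂y (4*x - 4*z) + ∂/∂z (-x + 3*y).
Each of these terms simplifies to sums of mixed partials that cancel in pairs. The result is 0 (by equality of mixed partials for smooth functions — Schwarz / Clairaut).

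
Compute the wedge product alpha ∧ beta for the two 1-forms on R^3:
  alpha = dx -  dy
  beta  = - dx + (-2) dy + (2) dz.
alpha ∧ beta = (-3) dx ∧ dy + (2) dx ∧ dz + (-2) dy ∧ dz

Distribute the wedge, using dx_i ∧ dx_j = -dx_j ∧ dx_i and dx_i ∧ dx_i = 0. For each pair (i, j) with i < j, the coefficient of dx_i ∧ dx_j in alpha ∧ beta is (alpha_i * beta_j - alpha_j * beta_i). Collecting: alpha ∧ beta = (-3) dx ∧ dy + (2) dx ∧ dz + (-2) dy ∧ dz.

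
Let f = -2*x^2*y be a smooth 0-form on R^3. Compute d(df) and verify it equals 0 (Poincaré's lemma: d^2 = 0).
d(df) = 0

Step 1: df = sum_i (∂f/∂x_i) dx_i = (-4*x*y) dx + (-2*x^2) dy + (0) dz.
Step 2: Apply d again. Using the 1-form formula, the coefficient of dx ∧ dy in d(df) is ∂^2 f/∂x ∂y - ∂^2 f/∂y ∂x = (-4*x) - (-4*x) = 0 (equality of mixed partials for smooth f).
Similarly for dx ∧ dz and dy ∧ dz — all coefficients vanish. So d(df) = 0.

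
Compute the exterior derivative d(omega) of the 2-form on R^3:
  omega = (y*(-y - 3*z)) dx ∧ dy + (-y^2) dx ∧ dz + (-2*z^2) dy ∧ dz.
d(omega) = (-y) dx ∧ dy ∧ dz

For a 2-form omega = sum_{i<j} g_{ij} dx_i ∧ dx_j, the exterior derivative is
  d(omega) = sum_{i<j} d(g_{ij}) ∧ dx_i ∧ dx_j = sum_{i<j, k} (∂g_{ij}/∂x_k) dx_k ∧ dx_i ∧ dx_j.
Expand each term, using dx_k ∧ dx_i ∧ dx_j = sgn(permutation) dx_{(a)} ∧ dx_{(b)} ∧ dx_{(c)} with (a < b < c) sorted:
  d(y*(-y - 3*z)) includes (∂/∂z)(y*(-y - 3*z)) dz = (-3*y) dz, which multiplied by dx ∧ dy gives (-3*y) dx ∧ dy ∧ dz
  d(-y^2) includes (∂/∂y)(-y^2) dy = (-2*y) dy, which multiplied by dx ∧ dz gives (2*y) dx ∧ dy ∧ dz
Collecting like 3-forms: d(omega) = (-y) dx ∧ dy ∧ dz.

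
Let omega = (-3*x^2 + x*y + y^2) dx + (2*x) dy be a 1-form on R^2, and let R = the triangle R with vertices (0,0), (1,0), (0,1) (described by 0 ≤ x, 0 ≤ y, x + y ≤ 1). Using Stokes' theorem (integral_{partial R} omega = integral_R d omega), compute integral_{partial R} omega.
integral_(partial R) omega = 1/2

Stokes: integral_partial_R omega = integral_R d omega with d omega = (∂Q/∂x - ∂P/∂y) dx ∧ dy.
  ∂Q/∂x = 2
  ∂P/∂y = x + 2*y
  integrand = ∂Q/∂x - ∂P/∂y = -x - 2*y + 2.
Integrating over R: integral_0^1 integral_0^{1-x} (-x - 2*y + 2) dy dx = 1/2.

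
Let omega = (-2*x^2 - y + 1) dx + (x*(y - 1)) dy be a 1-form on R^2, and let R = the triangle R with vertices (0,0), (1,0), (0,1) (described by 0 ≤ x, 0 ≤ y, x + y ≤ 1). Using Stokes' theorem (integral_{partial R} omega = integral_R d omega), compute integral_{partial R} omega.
integral_(partial R) omega = 1/6

Stokes: integral_partial_R omega = integral_R d omega with d omega = (∂Q/∂x - ∂P/∂y) dx ∧ dy.
  ∂Q/∂x = y - 1
  ∂P/∂y = -1
  integrand = ∂Q/∂x - ∂P/∂y = y.
Integrating over R: integral_0^1 integral_0^{1-x} (y) dy dx = 1/6.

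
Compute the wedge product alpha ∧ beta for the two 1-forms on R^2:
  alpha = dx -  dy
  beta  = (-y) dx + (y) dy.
alpha ∧ beta = 0

Distribute the wedge, using dx_i ∧ dx_j = -dx_j ∧ dx_i and dx_i ∧ dx_i = 0. For each pair (i, j) with i < j, the coefficient of dx_i ∧ dx_j in alpha ∧ beta is (alpha_i * beta_j - alpha_j * beta_i). Collecting: alpha ∧ beta = 0.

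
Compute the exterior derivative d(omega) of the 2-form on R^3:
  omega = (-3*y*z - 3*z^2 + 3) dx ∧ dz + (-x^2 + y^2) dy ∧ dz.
d(omega) = (-2*x + 3*z) dx ∧ dy ∧ dz

For a 2-form omega = sum_{i<j} g_{ij} dx_i ∧ dx_j, the exterior derivative is
  d(omega) = sum_{i<j} d(g_{ij}) ∧ dx_i ∧ dx_j = sum_{i<j, k} (∂g_{ij}/∂x_k) dx_k ∧ dx_i ∧ dx_j.
Expand each term, using dx_k ∧ dx_i ∧ dx_j = sgn(permutation) dx_{(a)} ∧ dx_{(b)} ∧ dx_{(c)} with (a < b < c) sorted:
  d(-3*y*z - 3*z^2 + 3) includes (∂/∂y)(-3*y*z - 3*z^2 + 3) dy = (-3*z) dy, which multiplied by dx ∧ dz gives (3*z) dx ∧ dy ∧ dz
  d(-x^2 + y^2) includes (∂/∂x)(-x^2 + y^2) dx = (-2*x) dx, which multiplied by dy ∧ dz gives (-2*x) dx ∧ dy ∧ dz
Collecting like 3-forms: d(omega) = (-2*x + 3*z) dx ∧ dy ∧ dz.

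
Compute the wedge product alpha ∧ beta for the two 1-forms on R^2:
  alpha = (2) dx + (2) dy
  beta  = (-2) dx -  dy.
alpha ∧ beta = (2) dx ∧ dy

Distribute the wedge, using dx_i ∧ dx_j = -dx_j ∧ dx_i and dx_i ∧ dx_i = 0. For each pair (i, j) with i < j, the coefficient of dx_i ∧ dx_j in alpha ∧ beta is (alpha_i * beta_j - alpha_j * beta_i). Collecting: alpha ∧ beta = (2) dx ∧ dy.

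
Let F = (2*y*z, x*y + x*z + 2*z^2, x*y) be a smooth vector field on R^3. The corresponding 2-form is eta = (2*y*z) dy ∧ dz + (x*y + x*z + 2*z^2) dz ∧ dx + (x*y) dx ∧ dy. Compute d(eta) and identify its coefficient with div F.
d(eta) = (x) dx ∧ dy ∧ dz; div F = x

For a 2-form in R^3 of the form above, applying d gives a 3-form with coefficient ∂P/∂x + ∂Q/∂y + ∂R/∂z:
  ∂P/∂x = 0
  ∂Q/∂y = x
  ∂R/∂z = 0
Sum = x, which is exactly div F.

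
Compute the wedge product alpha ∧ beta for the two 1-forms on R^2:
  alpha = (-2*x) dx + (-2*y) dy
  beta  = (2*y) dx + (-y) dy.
alpha ∧ beta = (2*y*(x + 2*y)) dx ∧ dy

Distribute the wedge, using dx_i ∧ dx_j = -dx_j ∧ dx_i and dx_i ∧ dx_i = 0. For each pair (i, j) with i < j, the coefficient of dx_i ∧ dx_j in alpha ∧ beta is (alpha_i * beta_j - alpha_j * beta_i). Collecting: alpha ∧ beta = (2*y*(x + 2*y)) dx ∧ dy.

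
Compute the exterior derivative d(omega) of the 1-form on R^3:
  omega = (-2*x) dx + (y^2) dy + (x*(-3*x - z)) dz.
d(omega) = (-6*x - z) dx ∧ dz

For a 1-form omega = sum_i f_i dx_i, the exterior derivative is
  d(omega) = sum_{i < j} (∂f_j/∂x_i - ∂f_i/∂x_j) dx_i ∧ dx_j.
  coefficient of dx ∧ dz: ∂f_3/∂x - ∂f_1/∂z = ∂(x*(-3*x - z))/∂x - ∂(-2*x)/∂z = -6*x - z
Assembling: d(omega) = (-6*x - z) dx ∧ dz.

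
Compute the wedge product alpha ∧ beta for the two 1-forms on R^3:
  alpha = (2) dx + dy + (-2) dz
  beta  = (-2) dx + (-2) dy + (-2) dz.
alpha ∧ beta = (-2) dx ∧ dy + (-8) dx ∧ dz + (-6) dy ∧ dz

Distribute the wedge, using dx_i ∧ dx_j = -dx_j ∧ dx_i and dx_i ∧ dx_i = 0. For each pair (i, j) with i < j, the coefficient of dx_i ∧ dx_j in alpha ∧ beta is (alpha_i * beta_j - alpha_j * beta_i). Collecting: alpha ∧ beta = (-2) dx ∧ dy + (-8) dx ∧ dz + (-6) dy ∧ dz.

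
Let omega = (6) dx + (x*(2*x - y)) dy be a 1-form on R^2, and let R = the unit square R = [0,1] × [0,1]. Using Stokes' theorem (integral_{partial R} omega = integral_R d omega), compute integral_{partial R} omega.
integral_(partial R) omega = 3/2

Stokes: integral_partial_R omega = integral_R d omega with d omega = (∂Q/∂x - ∂P/∂y) dx ∧ dy.
  ∂Q/∂x = 4*x - y
  ∂P/∂y = 0
  integrand = ∂Q/∂x - ∂P/∂y = 4*x - y.
Integrating over R: integral_0^1 integral_0^1 (4*x - y) dx dy = 3/2.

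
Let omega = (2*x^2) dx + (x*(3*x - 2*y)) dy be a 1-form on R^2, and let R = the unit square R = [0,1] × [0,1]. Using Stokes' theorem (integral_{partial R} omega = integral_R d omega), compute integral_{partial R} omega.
integral_(partial R) omega = 2

Stokes: integral_partial_R omega = integral_R d omega with d omega = (∂Q/∂x - ∂P/∂y) dx ∧ dy.
  ∂Q/∂x = 6*x - 2*y
  ∂P/∂y = 0
  integrand = ∂Q/∂x - ∂P/∂y = 6*x - 2*y.
Integrating over R: integral_0^1 integral_0^1 (6*x - 2*y) dx dy = 2.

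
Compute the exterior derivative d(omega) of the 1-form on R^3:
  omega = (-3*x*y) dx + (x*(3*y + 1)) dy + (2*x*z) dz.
d(omega) = (3*x + 3*y + 1) dx ∧ dy + (2*z) dx ∧ dz

For a 1-form omega = sum_i f_i dx_i, the exterior derivative is
  d(omega) = sum_{i < j} (∂f_j/∂x_i - ∂f_i/∂x_j) dx_i ∧ dx_j.
  coefficient of dx ∧ dy: ∂f_2/∂x - ∂f_1/∂y = ∂(x*(3*y + 1))/∂x - ∂(-3*x*y)/∂y = 3*x + 3*y + 1
  coefficient of dx ∧ dz: ∂f_3/∂x - ∂f_1/∂z = ∂(2*x*z)/∂x - ∂(-3*x*y)/∂z = 2*z
Assembling: d(omega) = (3*x + 3*y + 1) dx ∧ dy + (2*z) dx ∧ dz.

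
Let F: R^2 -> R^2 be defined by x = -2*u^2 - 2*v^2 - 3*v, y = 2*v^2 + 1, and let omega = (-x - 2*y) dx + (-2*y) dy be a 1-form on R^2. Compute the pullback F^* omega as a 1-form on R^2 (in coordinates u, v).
F^* omega = (4*u*(-2*u^2 + 2*v^2 - 3*v + 2)) du + (-8*u^2*v - 6*u^2 - 8*v^3 - 6*v^2 - 9*v + 6) dv

Using F^*(f dg) = (f ∘ F) d(g ∘ F), substitute each coordinate x_i by F_i(u, v) in f_i, and replace dx_i by d F_i = (∂F_i/∂u) du + (∂F_i/∂v) dv.
  For the x component: f_1(F) = 2*u^2 - 2*v^2 + 3*v - 2; d F_1 = (-4*u) du + (-4*v - 3) dv
  For the y component: f_2(F) = -4*v^2 - 2; d F_2 = (0) du + (4*v) dv
Combining and collecting du, dv coefficients:
  coeff of du: 4*u*(-2*u^2 + 2*v^2 - 3*v + 2)
  coeff of dv: -8*u^2*v - 6*u^2 - 8*v^3 - 6*v^2 - 9*v + 6
F^* omega = (4*u*(-2*u^2 + 2*v^2 - 3*v + 2)) du + (-8*u^2*v - 6*u^2 - 8*v^3 - 6*v^2 - 9*v + 6) dv.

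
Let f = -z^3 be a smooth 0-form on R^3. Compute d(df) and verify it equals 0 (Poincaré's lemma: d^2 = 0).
d(df) = 0

Step 1: df = sum_i (∂f/∂x_i) dx_i = (0) dx + (0) dy + (-3*z^2) dz.
Step 2: Apply d again. Using the 1-form formula, the coefficient of dx ∧ dy in d(df) is ∂^2 f/∂x ∂y - ∂^2 f/∂y ∂x = (0) - (0) = 0 (equality of mixed partials for smooth f).
Similarly for dx ∧ dz and dy ∧ dz — all coefficients vanish. So d(df) = 0.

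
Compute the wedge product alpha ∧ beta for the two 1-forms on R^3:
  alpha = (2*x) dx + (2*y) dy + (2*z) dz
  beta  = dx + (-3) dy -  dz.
alpha ∧ beta = (-6*x - 2*y) dx ∧ dy + (-2*x - 2*z) dx ∧ dz + (-2*y + 6*z) dy ∧ dz

Distribute the wedge, using dx_i ∧ dx_j = -dx_j ∧ dx_i and dx_i ∧ dx_i = 0. For each pair (i, j) with i < j, the coefficient of dx_i ∧ dx_j in alpha ∧ beta is (alpha_i * beta_j - alpha_j * beta_i). Collecting: alpha ∧ beta = (-6*x - 2*y) dx ∧ dy + (-2*x - 2*z) dx ∧ dz + (-2*y + 6*z) dy ∧ dz.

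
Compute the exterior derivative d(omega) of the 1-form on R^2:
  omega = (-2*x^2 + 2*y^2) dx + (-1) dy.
d(omega) = (-4*y) dx ∧ dy

For a 1-form omega = sum_i f_i dx_i, the exterior derivative is
  d(omega) = sum_{i < j} (∂f_j/∂x_i - ∂f_i/∂x_j) dx_i ∧ dx_j.
  coefficient of dx ∧ dy: ∂f_2/∂x - ∂f_1/∂y = ∂(-1)/∂x - ∂(-2*x^2 + 2*y^2)/∂y = -4*y
Assembling: d(omega) = (-4*y) dx ∧ dy.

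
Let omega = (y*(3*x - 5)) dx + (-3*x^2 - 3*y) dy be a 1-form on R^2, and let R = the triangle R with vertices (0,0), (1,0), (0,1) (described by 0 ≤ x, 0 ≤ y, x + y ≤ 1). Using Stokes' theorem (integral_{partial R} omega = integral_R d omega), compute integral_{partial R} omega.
integral_(partial R) omega = 1

Stokes: integral_partial_R omega = integral_R d omega with d omega = (∂Q/∂x - ∂P/∂y) dx ∧ dy.
  ∂Q/∂x = -6*x
  ∂P/∂y = 3*x - 5
  integrand = ∂Q/∂x - ∂P/∂y = 5 - 9*x.
Integrating over R: integral_0^1 integral_0^{1-x} (5 - 9*x) dy dx = 1.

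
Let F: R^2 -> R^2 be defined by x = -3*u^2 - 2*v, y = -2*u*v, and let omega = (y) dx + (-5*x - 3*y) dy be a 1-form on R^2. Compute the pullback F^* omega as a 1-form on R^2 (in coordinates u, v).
F^* omega = (2*v*(-9*u^2 - 6*u*v - 10*v)) du + (2*u*(-15*u^2 - 6*u*v - 8*v)) dv

Using F^*(f dg) = (f ∘ F) d(g ∘ F), substitute each coordinate x_i by F_i(u, v) in f_i, and replace dx_i by d F_i = (∂F_i/∂u) du + (∂F_i/∂v) dv.
  For the x component: f_1(F) = -2*u*v; d F_1 = (-6*u) du + (-2) dv
  For the y component: f_2(F) = 15*u^2 + 6*u*v + 10*v; d F_2 = (-2*v) du + (-2*u) dv
Combining and collecting du, dv coefficients:
  coeff of du: 2*v*(-9*u^2 - 6*u*v - 10*v)
  coeff of dv: 2*u*(-15*u^2 - 6*u*v - 8*v)
F^* omega = (2*v*(-9*u^2 - 6*u*v - 10*v)) du + (2*u*(-15*u^2 - 6*u*v - 8*v)) dv.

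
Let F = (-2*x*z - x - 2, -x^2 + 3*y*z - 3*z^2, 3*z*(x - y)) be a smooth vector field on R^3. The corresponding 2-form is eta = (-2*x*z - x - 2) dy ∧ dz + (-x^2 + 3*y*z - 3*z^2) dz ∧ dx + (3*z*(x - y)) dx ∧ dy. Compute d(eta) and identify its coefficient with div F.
d(eta) = (3*x - 3*y + z - 1) dx ∧ dy ∧ dz; div F = 3*x - 3*y + z - 1

For a 2-form in R^3 of the form above, applying d gives a 3-form with coefficient ∂P/∂x + ∂Q/∂y + ∂R/∂z:
  ∂P/∂x = -2*z - 1
  ∂Q/∂y = 3*z
  ∂R/∂z = 3*x - 3*y
Sum = 3*x - 3*y + z - 1, which is exactly div F.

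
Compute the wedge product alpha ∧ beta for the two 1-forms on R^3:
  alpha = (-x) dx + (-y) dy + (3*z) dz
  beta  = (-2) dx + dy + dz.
alpha ∧ beta = (-x - 2*y) dx ∧ dy + (-x + 6*z) dx ∧ dz + (-y - 3*z) dy ∧ dz

Distribute the wedge, using dx_i ∧ dx_j = -dx_j ∧ dx_i and dx_i ∧ dx_i = 0. For each pair (i, j) with i < j, the coefficient of dx_i ∧ dx_j in alpha ∧ beta is (alpha_i * beta_j - alpha_j * beta_i). Collecting: alpha ∧ beta = (-x - 2*y) dx ∧ dy + (-x + 6*z) dx ∧ dz + (-y - 3*z) dy ∧ dz.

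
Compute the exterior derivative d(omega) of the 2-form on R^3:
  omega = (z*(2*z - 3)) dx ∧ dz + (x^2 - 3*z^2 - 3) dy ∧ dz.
d(omega) = (2*x) dx ∧ dy ∧ dz

For a 2-form omega = sum_{i<j} g_{ij} dx_i ∧ dx_j, the exterior derivative is
  d(omega) = sum_{i<j} d(g_{ij}) ∧ dx_i ∧ dx_j = sum_{i<j, k} (∂g_{ij}/∂x_k) dx_k ∧ dx_i ∧ dx_j.
Expand each term, using dx_k ∧ dx_i ∧ dx_j = sgn(permutation) dx_{(a)} ∧ dx_{(b)} ∧ dx_{(c)} with (a < b < c) sorted:
  d(x^2 - 3*z^2 - 3) includes (∂/∂x)(x^2 - 3*z^2 - 3) dx = (2*x) dx, which multiplied by dy ∧ dz gives (2*x) dx ∧ dy ∧ dz
Collecting like 3-forms: d(omega) = (2*x) dx ∧ dy ∧ dz.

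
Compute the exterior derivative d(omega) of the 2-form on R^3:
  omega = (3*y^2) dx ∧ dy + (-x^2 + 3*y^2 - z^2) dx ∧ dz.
d(omega) = (-6*y) dx ∧ dy ∧ dz

For a 2-form omega = sum_{i<j} g_{ij} dx_i ∧ dx_j, the exterior derivative is
  d(omega) = sum_{i<j} d(g_{ij}) ∧ dx_i ∧ dx_j = sum_{i<j, k} (∂g_{ij}/∂x_k) dx_k ∧ dx_i ∧ dx_j.
Expand each term, using dx_k ∧ dx_i ∧ dx_j = sgn(permutation) dx_{(a)} ∧ dx_{(b)} ∧ dx_{(c)} with (a < b < c) sorted:
  d(-x^2 + 3*y^2 - z^2) includes (∂/∂y)(-x^2 + 3*y^2 - z^2) dy = (6*y) dy, which multiplied by dx ∧ dz gives (-6*y) dx ∧ dy ∧ dz
Collecting like 3-forms: d(omega) = (-6*y) dx ∧ dy ∧ dz.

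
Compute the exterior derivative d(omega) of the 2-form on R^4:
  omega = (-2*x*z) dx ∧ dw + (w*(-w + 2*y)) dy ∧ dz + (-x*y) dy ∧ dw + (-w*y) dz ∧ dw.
d(omega) = (2*x) dx ∧ dz ∧ dw + (-3*w + 2*y) dy ∧ dz ∧ dw + (-y) dx ∧ dy ∧ dw

For a 2-form omega = sum_{i<j} g_{ij} dx_i ∧ dx_j, the exterior derivative is
  d(omega) = sum_{i<j} d(g_{ij}) ∧ dx_i ∧ dx_j = sum_{i<j, k} (∂g_{ij}/∂x_k) dx_k ∧ dx_i ∧ dx_j.
Expand each term, using dx_k ∧ dx_i ∧ dx_j = sgn(permutation) dx_{(a)} ∧ dx_{(b)} ∧ dx_{(c)} with (a < b < c) sorted:
  d(-2*x*z) includes (∂/∂z)(-2*x*z) dz = (-2*x) dz, which multiplied by dx ∧ dw gives (2*x) dx ∧ dz ∧ dw
  d(w*(-w + 2*y)) includes (∂/∂w)(w*(-w + 2*y)) dw = (-2*w + 2*y) dw, which multiplied by dy ∧ dz gives (-2*w + 2*y) dy ∧ dz ∧ dw
  d(-x*y) includes (∂/∂x)(-x*y) dx = (-y) dx, which multiplied by dy ∧ dw gives (-y) dx ∧ dy ∧ dw
  d(-w*y) includes (∂/∂y)(-w*y) dy = (-w) dy, which multiplied by dz ∧ dw gives (-w) dy ∧ dz ∧ dw
Collecting like 3-forms: d(omega) = (2*x) dx ∧ dz ∧ dw + (-3*w + 2*y) dy ∧ dz ∧ dw + (-y) dx ∧ dy ∧ dw.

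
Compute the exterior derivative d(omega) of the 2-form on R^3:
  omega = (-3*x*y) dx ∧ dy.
d(omega) = 0

For a 2-form omega = sum_{i<j} g_{ij} dx_i ∧ dx_j, the exterior derivative is
  d(omega) = sum_{i<j} d(g_{ij}) ∧ dx_i ∧ dx_j = sum_{i<j, k} (∂g_{ij}/∂x_k) dx_k ∧ dx_i ∧ dx_j.
Expand each term, using dx_k ∧ dx_i ∧ dx_j = sgn(permutation) dx_{(a)} ∧ dx_{(b)} ∧ dx_{(c)} with (a < b < c) sorted:

Collecting like 3-forms: d(omega) = 0.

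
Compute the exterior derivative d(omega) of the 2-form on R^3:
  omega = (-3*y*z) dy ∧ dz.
d(omega) = 0

For a 2-form omega = sum_{i<j} g_{ij} dx_i ∧ dx_j, the exterior derivative is
  d(omega) = sum_{i<j} d(g_{ij}) ∧ dx_i ∧ dx_j = sum_{i<j, k} (∂g_{ij}/∂x_k) dx_k ∧ dx_i ∧ dx_j.
Expand each term, using dx_k ∧ dx_i ∧ dx_j = sgn(permutation) dx_{(a)} ∧ dx_{(b)} ∧ dx_{(c)} with (a < b < c) sorted:

Collecting like 3-forms: d(omega) = 0.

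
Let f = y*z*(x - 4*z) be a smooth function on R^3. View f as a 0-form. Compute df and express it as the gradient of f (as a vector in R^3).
df = (y*z) dx + (z*(x - 4*z)) dy + (y*(x - 8*z)) dz; grad f = (y*z, z*(x - 4*z), y*(x - 8*z))

For a 0-form f, d f = (∂f/∂x) dx + (∂f/∂y) dy + (∂f/∂z) dz. The components of the vector representation are exactly the entries of grad f in Cartesian coordinates:
  ∂f/∂x = y*z
  ∂f/∂y = z*(x - 4*z)
  ∂f/∂z = y*(x - 8*z).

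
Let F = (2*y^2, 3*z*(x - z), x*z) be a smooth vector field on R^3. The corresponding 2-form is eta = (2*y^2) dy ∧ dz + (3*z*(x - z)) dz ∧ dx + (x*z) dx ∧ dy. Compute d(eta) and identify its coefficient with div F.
d(eta) = (x) dx ∧ dy ∧ dz; div F = x

For a 2-form in R^3 of the form above, applying d gives a 3-form with coefficient ∂P/∂x + ∂Q/∂y + ∂R/∂z:
  ∂P/∂x = 0
  ∂Q/∂y = 0
  ∂R/∂z = x
Sum = x, which is exactly div F.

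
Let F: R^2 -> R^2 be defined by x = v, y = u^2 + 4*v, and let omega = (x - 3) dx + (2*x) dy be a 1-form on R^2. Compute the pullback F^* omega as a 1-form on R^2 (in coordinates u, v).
F^* omega = (4*u*v) du + (9*v - 3) dv

Using F^*(f dg) = (f ∘ F) d(g ∘ F), substitute each coordinate x_i by F_i(u, v) in f_i, and replace dx_i by d F_i = (∂F_i/∂u) du + (∂F_i/∂v) dv.
  For the x component: f_1(F) = v - 3; d F_1 = (0) du + (1) dv
  For the y component: f_2(F) = 2*v; d F_2 = (2*u) du + (4) dv
Combining and collecting du, dv coefficients:
  coeff of du: 4*u*v
  coeff of dv: 9*v - 3
F^* omega = (4*u*v) du + (9*v - 3) dv.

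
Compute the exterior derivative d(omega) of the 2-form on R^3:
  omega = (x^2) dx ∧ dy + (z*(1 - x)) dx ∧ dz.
d(omega) = 0

For a 2-form omega = sum_{i<j} g_{ij} dx_i ∧ dx_j, the exterior derivative is
  d(omega) = sum_{i<j} d(g_{ij}) ∧ dx_i ∧ dx_j = sum_{i<j, k} (∂g_{ij}/∂x_k) dx_k ∧ dx_i ∧ dx_j.
Expand each term, using dx_k ∧ dx_i ∧ dx_j = sgn(permutation) dx_{(a)} ∧ dx_{(b)} ∧ dx_{(c)} with (a < b < c) sorted:

Collecting like 3-forms: d(omega) = 0.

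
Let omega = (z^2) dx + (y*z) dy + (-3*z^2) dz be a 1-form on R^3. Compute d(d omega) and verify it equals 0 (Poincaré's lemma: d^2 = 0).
d(d omega) = 0

Step 1: d omega = sum_{i<j} (∂f_j/∂x_i - ∂f_i/∂x_j) dx_i ∧ dx_j:
  coeff of dx ∧ dy: 0
  coeff of dx ∧ dz: -2*z
  coeff of dy ∧ dz: -y
Step 2: Apply d again to each 2-form coefficient. The only possible 3-form in R^3 is dx ∧ dy ∧ dz, with coefficient
  ∂(coeff of dy∧dz)/∂x - ∂(coeff of dx∧dz)/∂y + ∂(coeff of dx∧dy)/∂z
  = ∂/∂x (-y) - ∂/∂y (-2*z) + ∂/∂z (0).
Each of these terms simplifies to sums of mixed partials that cancel in pairs. The result is 0 (by equality of mixed partials for smooth functions — Schwarz / Clairaut).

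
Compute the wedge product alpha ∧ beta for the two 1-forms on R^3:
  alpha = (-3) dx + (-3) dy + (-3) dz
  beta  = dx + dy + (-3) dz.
alpha ∧ beta = (12) dx ∧ dz + (12) dy ∧ dz

Distribute the wedge, using dx_i ∧ dx_j = -dx_j ∧ dx_i and dx_i ∧ dx_i = 0. For each pair (i, j) with i < j, the coefficient of dx_i ∧ dx_j in alpha ∧ beta is (alpha_i * beta_j - alpha_j * beta_i). Collecting: alpha ∧ beta = (12) dx ∧ dz + (12) dy ∧ dz.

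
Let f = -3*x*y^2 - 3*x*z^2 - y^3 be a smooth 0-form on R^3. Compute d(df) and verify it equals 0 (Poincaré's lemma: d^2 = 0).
d(df) = 0

Step 1: df = sum_i (∂f/∂x_i) dx_i = (-3*y^2 - 3*z^2) dx + (3*y*(-2*x - y)) dy + (-6*x*z) dz.
Step 2: Apply d again. Using the 1-form formula, the coefficient of dx ∧ dy in d(df) is ∂^2 f/∂x ∂y - ∂^2 f/∂y ∂x = (-6*y) - (-6*y) = 0 (equality of mixed partials for smooth f).
Similarly for dx ∧ dz and dy ∧ dz — all coefficients vanish. So d(df) = 0.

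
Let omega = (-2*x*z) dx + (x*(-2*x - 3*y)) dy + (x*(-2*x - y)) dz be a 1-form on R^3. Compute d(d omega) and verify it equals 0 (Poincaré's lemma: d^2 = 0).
d(d omega) = 0

Step 1: d omega = sum_{i<j} (∂f_j/∂x_i - ∂f_i/∂x_j) dx_i ∧ dx_j:
  coeff of dx ∧ dy: -4*x - 3*y
  coeff of dx ∧ dz: -2*x - y
  coeff of dy ∧ dz: -x
Step 2: Apply d again to each 2-form coefficient. The only possible 3-form in R^3 is dx ∧ dy ∧ dz, with coefficient
  ∂(coeff of dy∧dz)/∂x - ∂(coeff of dx∧dz)/∂y + ∂(coeff of dx∧dy)/∂z
  = ∂/∂x (-x) - ∂/∂y (-2*x - y) + ∂/∂z (-4*x - 3*y).
Each of these terms simplifies to sums of mixed partials that cancel in pairs. The result is 0 (by equality of mixed partials for smooth functions — Schwarz / Clairaut).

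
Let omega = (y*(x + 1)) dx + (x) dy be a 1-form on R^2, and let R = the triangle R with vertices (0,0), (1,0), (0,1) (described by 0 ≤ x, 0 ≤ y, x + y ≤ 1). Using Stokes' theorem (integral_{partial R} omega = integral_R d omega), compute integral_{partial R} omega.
integral_(partial R) omega = -1/6

Stokes: integral_partial_R omega = integral_R d omega with d omega = (∂Q/∂x - ∂P/∂y) dx ∧ dy.
  ∂Q/∂x = 1
  ∂P/∂y = x + 1
  integrand = ∂Q/∂x - ∂P/∂y = -x.
Integrating over R: integral_0^1 integral_0^{1-x} (-x) dy dx = -1/6.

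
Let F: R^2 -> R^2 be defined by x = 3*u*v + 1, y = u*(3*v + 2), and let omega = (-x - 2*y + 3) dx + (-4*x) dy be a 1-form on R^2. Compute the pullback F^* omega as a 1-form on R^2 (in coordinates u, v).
F^* omega = (-63*u*v^2 - 36*u*v - 6*v - 8) du + (3*u*(-21*u*v - 4*u - 2)) dv

Using F^*(f dg) = (f ∘ F) d(g ∘ F), substitute each coordinate x_i by F_i(u, v) in f_i, and replace dx_i by d F_i = (∂F_i/∂u) du + (∂F_i/∂v) dv.
  For the x component: f_1(F) = -9*u*v - 4*u + 2; d F_1 = (3*v) du + (3*u) dv
  For the y component: f_2(F) = -12*u*v - 4; d F_2 = (3*v + 2) du + (3*u) dv
Combining and collecting du, dv coefficients:
  coeff of du: -63*u*v^2 - 36*u*v - 6*v - 8
  coeff of dv: 3*u*(-21*u*v - 4*u - 2)
F^* omega = (-63*u*v^2 - 36*u*v - 6*v - 8) du + (3*u*(-21*u*v - 4*u - 2)) dv.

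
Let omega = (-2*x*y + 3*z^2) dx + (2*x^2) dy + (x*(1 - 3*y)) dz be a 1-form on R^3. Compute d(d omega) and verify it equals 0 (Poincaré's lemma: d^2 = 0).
d(d omega) = 0

Step 1: d omega = sum_{i<j} (∂f_j/∂x_i - ∂f_i/∂x_j) dx_i ∧ dx_j:
  coeff of dx ∧ dy: 6*x
  coeff of dx ∧ dz: -3*y - 6*z + 1
  coeff of dy ∧ dz: -3*x
Step 2: Apply d again to each 2-form coefficient. The only possible 3-form in R^3 is dx ∧ dy ∧ dz, with coefficient
  ∂(coeff of dy∧dz)/∂x - ∂(coeff of dx∧dz)/∂y + ∂(coeff of dx∧dy)/∂z
  = ∂/∂x (-3*x) - ∂/∂y (-3*y - 6*z + 1) + ∂/∂z (6*x).
Each of these terms simplifies to sums of mixed partials that cancel in pairs. The result is 0 (by equality of mixed partials for smooth functions — Schwarz / Clairaut).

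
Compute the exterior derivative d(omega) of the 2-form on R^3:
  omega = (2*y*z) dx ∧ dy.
d(omega) = (2*y) dx ∧ dy ∧ dz

For a 2-form omega = sum_{i<j} g_{ij} dx_i ∧ dx_j, the exterior derivative is
  d(omega) = sum_{i<j} d(g_{ij}) ∧ dx_i ∧ dx_j = sum_{i<j, k} (∂g_{ij}/∂x_k) dx_k ∧ dx_i ∧ dx_j.
Expand each term, using dx_k ∧ dx_i ∧ dx_j = sgn(permutation) dx_{(a)} ∧ dx_{(b)} ∧ dx_{(c)} with (a < b < c) sorted:
  d(2*y*z) includes (∂/∂z)(2*y*z) dz = (2*y) dz, which multiplied by dx ∧ dy gives (2*y) dx ∧ dy ∧ dz
Collecting like 3-forms: d(omega) = (2*y) dx ∧ dy ∧ dz.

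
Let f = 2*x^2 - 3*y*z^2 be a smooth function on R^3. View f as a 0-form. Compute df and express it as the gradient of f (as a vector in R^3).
df = (4*x) dx + (-3*z^2) dy + (-6*y*z) dz; grad f = (4*x, -3*z^2, -6*y*z)

For a 0-form f, d f = (∂f/∂x) dx + (∂f/∂y) dy + (∂f/∂z) dz. The components of the vector representation are exactly the entries of grad f in Cartesian coordinates:
  ∂f/∂x = 4*x
  ∂f/∂y = -3*z^2
  ∂f/∂z = -6*y*z.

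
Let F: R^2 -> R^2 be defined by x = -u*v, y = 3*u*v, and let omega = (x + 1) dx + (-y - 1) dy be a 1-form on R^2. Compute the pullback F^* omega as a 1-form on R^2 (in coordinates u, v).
F^* omega = (4*v*(-2*u*v - 1)) du + (4*u*(-2*u*v - 1)) dv

Using F^*(f dg) = (f ∘ F) d(g ∘ F), substitute each coordinate x_i by F_i(u, v) in f_i, and replace dx_i by d F_i = (∂F_i/∂u) du + (∂F_i/∂v) dv.
  For the x component: f_1(F) = -u*v + 1; d F_1 = (-v) du + (-u) dv
  For the y component: f_2(F) = -3*u*v - 1; d F_2 = (3*v) du + (3*u) dv
Combining and collecting du, dv coefficients:
  coeff of du: 4*v*(-2*u*v - 1)
  coeff of dv: 4*u*(-2*u*v - 1)
F^* omega = (4*v*(-2*u*v - 1)) du + (4*u*(-2*u*v - 1)) dv.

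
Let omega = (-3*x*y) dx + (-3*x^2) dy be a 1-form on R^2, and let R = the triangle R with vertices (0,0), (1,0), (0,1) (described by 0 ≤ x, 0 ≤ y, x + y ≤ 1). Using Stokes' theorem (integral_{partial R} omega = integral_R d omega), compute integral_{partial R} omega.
integral_(partial R) omega = -1/2

Stokes: integral_partial_R omega = integral_R d omega with d omega = (∂Q/∂x - ∂P/∂y) dx ∧ dy.
  ∂Q/∂x = -6*x
  ∂P/∂y = -3*x
  integrand = ∂Q/∂x - ∂P/∂y = -3*x.
Integrating over R: integral_0^1 integral_0^{1-x} (-3*x) dy dx = -1/2.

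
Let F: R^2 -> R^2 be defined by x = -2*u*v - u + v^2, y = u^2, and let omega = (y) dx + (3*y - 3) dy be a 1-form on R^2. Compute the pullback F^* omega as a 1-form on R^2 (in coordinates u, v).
F^* omega = (u*(6*u^2 - 2*u*v - u - 6)) du + (2*u^2*(-u + v)) dv

Using F^*(f dg) = (f ∘ F) d(g ∘ F), substitute each coordinate x_i by F_i(u, v) in f_i, and replace dx_i by d F_i = (∂F_i/∂u) du + (∂F_i/∂v) dv.
  For the x component: f_1(F) = u^2; d F_1 = (-2*v - 1) du + (-2*u + 2*v) dv
  For the y component: f_2(F) = 3*u^2 - 3; d F_2 = (2*u) du + (0) dv
Combining and collecting du, dv coefficients:
  coeff of du: u*(6*u^2 - 2*u*v - u - 6)
  coeff of dv: 2*u^2*(-u + v)
F^* omega = (u*(6*u^2 - 2*u*v - u - 6)) du + (2*u^2*(-u + v)) dv.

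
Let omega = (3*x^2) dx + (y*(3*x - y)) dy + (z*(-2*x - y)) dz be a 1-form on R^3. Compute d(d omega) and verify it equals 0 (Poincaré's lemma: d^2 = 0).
d(d omega) = 0

Step 1: d omega = sum_{i<j} (∂f_j/∂x_i - ∂f_i/∂x_j) dx_i ∧ dx_j:
  coeff of dx ∧ dy: 3*y
  coeff of dx ∧ dz: -2*z
  coeff of dy ∧ dz: -z
Step 2: Apply d again to each 2-form coefficient. The only possible 3-form in R^3 is dx ∧ dy ∧ dz, with coefficient
  ∂(coeff of dy∧dz)/∂x - ∂(coeff of dx∧dz)/∂y + ∂(coeff of dx∧dy)/∂z
  = ∂/∂x (-z) - ∂/∂y (-2*z) + ∂/∂z (3*y).
Each of these terms simplifies to sums of mixed partials that cancel in pairs. The result is 0 (by equality of mixed partials for smooth functions — Schwarz / Clairaut).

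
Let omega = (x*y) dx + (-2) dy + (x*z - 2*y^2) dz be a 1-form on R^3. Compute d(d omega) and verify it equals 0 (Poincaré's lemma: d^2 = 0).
d(d omega) = 0

Step 1: d omega = sum_{i<j} (∂f_j/∂x_i - ∂f_i/∂x_j) dx_i ∧ dx_j:
  coeff of dx ∧ dy: -x
  coeff of dx ∧ dz: z
  coeff of dy ∧ dz: -4*y
Step 2: Apply d again to each 2-form coefficient. The only possible 3-form in R^3 is dx ∧ dy ∧ dz, with coefficient
  ∂(coeff of dy∧dz)/∂x - ∂(coeff of dx∧dz)/∂y + ∂(coeff of dx∧dy)/∂z
  = ∂/∂x (-4*y) - ∂/∂y (z) + ∂/∂z (-x).
Each of these terms simplifies to sums of mixed partials that cancel in pairs. The result is 0 (by equality of mixed partials for smooth functions — Schwarz / Clairaut).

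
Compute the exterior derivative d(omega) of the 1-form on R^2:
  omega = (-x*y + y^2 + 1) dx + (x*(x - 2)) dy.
d(omega) = (3*x - 2*y - 2) dx ∧ dy

For a 1-form omega = sum_i f_i dx_i, the exterior derivative is
  d(omega) = sum_{i < j} (∂f_j/∂x_i - ∂f_i/∂x_j) dx_i ∧ dx_j.
  coefficient of dx ∧ dy: ∂f_2/∂x - ∂f_1/∂y = ∂(x*(x - 2))/∂x - ∂(-x*y + y^2 + 1)/∂y = 3*x - 2*y - 2
Assembling: d(omega) = (3*x - 2*y - 2) dx ∧ dy.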